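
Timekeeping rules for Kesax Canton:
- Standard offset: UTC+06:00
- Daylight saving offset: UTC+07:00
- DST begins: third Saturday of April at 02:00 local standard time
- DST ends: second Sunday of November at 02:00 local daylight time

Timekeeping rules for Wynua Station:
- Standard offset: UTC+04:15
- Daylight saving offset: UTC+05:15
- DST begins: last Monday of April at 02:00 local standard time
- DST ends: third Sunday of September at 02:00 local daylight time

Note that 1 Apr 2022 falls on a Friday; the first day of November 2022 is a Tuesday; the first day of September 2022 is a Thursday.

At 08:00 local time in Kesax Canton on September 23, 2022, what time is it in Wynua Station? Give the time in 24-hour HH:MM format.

05:15

1 April 2022 is a Friday, so the first Saturday is April 2 and the third is April 16.
1 November 2022 is a Tuesday, so the first Sunday is November 6 and the second is November 13.
September 23, 2022 falls between 16 April and 13 November, so daylight saving is in effect and Kesax Canton is at UTC+07:00.
08:00 Kesax Canton − 7h = 01:00 UTC.
1 April 2022 is a Friday, so Mondays fall on 4, 11, 18, 25; the last is April 25.
1 September 2022 is a Thursday, so the first Sunday is September 4 and the third is September 18.
At the standard offset (UTC+04:15), 01:00 UTC + 4h15m = 05:15 Wynua Station standard time.
Daylight saving runs 25 April – 18 September; the standard-time date in Wynua Station, September 23, 2022, is outside that window, so Wynua Station is on standard time at UTC+04:15.
01:00 UTC + 4h15m = 05:15 Wynua Station.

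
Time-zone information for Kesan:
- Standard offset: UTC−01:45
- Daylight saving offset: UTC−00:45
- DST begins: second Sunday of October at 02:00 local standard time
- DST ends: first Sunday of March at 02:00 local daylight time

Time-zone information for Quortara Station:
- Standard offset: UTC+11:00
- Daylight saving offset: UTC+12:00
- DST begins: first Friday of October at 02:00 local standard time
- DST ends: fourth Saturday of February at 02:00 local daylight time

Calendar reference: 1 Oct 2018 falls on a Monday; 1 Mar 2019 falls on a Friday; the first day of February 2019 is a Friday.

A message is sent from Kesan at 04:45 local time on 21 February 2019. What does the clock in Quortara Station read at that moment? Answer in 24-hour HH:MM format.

1 October 2018 is a Monday, so the first Sunday is October 7 and the second is October 14.
1 March 2019 is a Friday, so the first Sunday is March 3.
Daylight saving runs 14 October 2018 – 3 March 2019; 21 February 2019 is inside that window, so Kesan is at UTC−00:45.
04:45 Kesan + 0h45m = 05:30 UTC.
1 October 2018 is a Monday, so the first Friday is October 5.
1 February 2019 is a Friday, so the first Saturday is February 2 and the fourth is February 23.
At the standard offset (UTC+11:00), 05:30 UTC + 11h = 16:30 Quortara Station standard time.
The standard-time date in Quortara Station, 21 February 2019, falls between 5 October 2018 and 23 February 2019, so daylight saving is in effect and Quortara Station is at UTC+12:00.
05:30 UTC + 12h = 17:30 Quortara Station.

17:30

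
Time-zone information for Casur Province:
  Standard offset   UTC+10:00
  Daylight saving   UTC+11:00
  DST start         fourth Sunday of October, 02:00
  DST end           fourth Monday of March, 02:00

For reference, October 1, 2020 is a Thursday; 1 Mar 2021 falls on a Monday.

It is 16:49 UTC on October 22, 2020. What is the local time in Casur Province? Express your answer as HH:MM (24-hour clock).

1 October 2020 is a Thursday, so the first Sunday is October 4 and the fourth is October 25.
1 March 2021 is a Monday, so the first Monday is March 1 and the fourth is March 22.
At the standard offset (UTC+10:00), 16:49 UTC + 10h = 02:49 Casur Province standard time (rolling into the next day, 23 October 2020).
Daylight saving runs 25 October 2020 – 22 March 2021; the standard-time date in Casur Province, October 23, 2020, is outside that window, so Casur Province is on standard time at UTC+10:00.
16:49 UTC + 10h = 02:49 local (rolling into the next day, 23 October 2020).

02:49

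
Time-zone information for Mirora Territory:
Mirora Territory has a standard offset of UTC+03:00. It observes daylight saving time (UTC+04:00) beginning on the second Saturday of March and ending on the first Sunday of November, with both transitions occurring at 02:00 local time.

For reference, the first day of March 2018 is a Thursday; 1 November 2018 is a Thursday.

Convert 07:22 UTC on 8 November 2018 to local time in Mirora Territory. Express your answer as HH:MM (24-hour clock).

10:22

1 March 2018 is a Thursday, so the first Saturday is March 3 and the second is March 10.
1 November 2018 is a Thursday, so the first Sunday is November 4.
At the standard offset (UTC+03:00), 07:22 UTC + 3h = 10:22 Mirora Territory standard time.
The standard-time date in Mirora Territory, 8 November 2018, does not fall between 10 March and 4 November, so daylight saving is not in effect and Mirora Territory is at UTC+03:00.
07:22 UTC + 3h = 10:22 local.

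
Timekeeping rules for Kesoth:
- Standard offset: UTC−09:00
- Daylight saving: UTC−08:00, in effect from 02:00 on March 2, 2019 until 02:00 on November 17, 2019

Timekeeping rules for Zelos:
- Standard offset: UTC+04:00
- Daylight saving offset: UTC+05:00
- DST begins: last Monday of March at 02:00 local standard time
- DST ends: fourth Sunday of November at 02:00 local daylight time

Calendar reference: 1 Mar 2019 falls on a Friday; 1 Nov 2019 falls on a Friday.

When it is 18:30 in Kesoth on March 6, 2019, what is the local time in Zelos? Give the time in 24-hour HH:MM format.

06:30

March 6, 2019 lies within the daylight-saving period (2 March – 17 November), so Kesoth is on daylight time, UTC−08:00.
18:30 Kesoth + 8h = 02:30 UTC (rolling into the next day, 7 March 2019).
1 March 2019 is a Friday, so Mondays fall on 4, 11, 18, 25; the last is March 25.
1 November 2019 is a Friday, so the first Sunday is November 3 and the fourth is November 24.
At the standard offset (UTC+04:00), 02:30 UTC + 4h = 06:30 Zelos standard time.
Daylight saving runs 25 March – 24 November; the standard-time date in Zelos, March 7, 2019, is outside that window, so Zelos is on standard time at UTC+04:00.
02:30 UTC + 4h = 06:30 Zelos.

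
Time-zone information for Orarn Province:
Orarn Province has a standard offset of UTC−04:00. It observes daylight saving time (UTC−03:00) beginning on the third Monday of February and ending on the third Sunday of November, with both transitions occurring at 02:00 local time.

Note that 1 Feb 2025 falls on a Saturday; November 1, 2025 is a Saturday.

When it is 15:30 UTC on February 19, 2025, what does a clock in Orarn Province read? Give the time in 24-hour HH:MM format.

12:30

1 February 2025 is a Saturday, so the first Monday is February 3 and the third is February 17.
1 November 2025 is a Saturday, so the first Sunday is November 2 and the third is November 16.
At the standard offset (UTC−04:00), 15:30 UTC − 4h = 11:30 Orarn Province standard time.
The standard-time date in Orarn Province, February 19, 2025, falls between 17 February and 16 November, so daylight saving is in effect and Orarn Province is at UTC−03:00.
15:30 UTC − 3h = 12:30 local.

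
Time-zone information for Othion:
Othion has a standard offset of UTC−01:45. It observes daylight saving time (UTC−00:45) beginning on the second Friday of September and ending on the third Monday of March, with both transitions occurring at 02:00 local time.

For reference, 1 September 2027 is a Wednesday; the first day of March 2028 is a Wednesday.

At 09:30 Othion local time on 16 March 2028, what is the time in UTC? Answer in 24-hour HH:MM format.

10:15

1 September 2027 is a Wednesday, so the first Friday is September 3 and the second is September 10.
1 March 2028 is a Wednesday, so the first Monday is March 6 and the third is March 20.
16 March 2028 lies within the daylight-saving period (10 September 2027 – 20 March 2028), so Othion is on daylight time, UTC−00:45.
09:30 local + 0h45m = 10:15 UTC.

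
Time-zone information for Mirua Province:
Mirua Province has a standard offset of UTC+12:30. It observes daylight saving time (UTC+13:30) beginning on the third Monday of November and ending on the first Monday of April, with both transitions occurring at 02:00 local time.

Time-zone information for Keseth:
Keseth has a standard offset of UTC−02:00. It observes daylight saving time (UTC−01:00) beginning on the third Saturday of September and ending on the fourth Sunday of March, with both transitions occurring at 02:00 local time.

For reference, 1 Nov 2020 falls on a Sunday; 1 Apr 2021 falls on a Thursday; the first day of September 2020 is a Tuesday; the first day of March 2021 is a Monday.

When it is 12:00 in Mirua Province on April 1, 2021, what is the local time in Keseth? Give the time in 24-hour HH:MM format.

20:30

1 November 2020 is a Sunday, so the first Monday is November 2 and the third is November 16.
1 April 2021 is a Thursday, so the first Monday is April 5.
Daylight saving runs 16 November 2020 – 5 April 2021; April 1, 2021 is inside that window, so Mirua Province is at UTC+13:30.
12:00 Mirua Province − 13h30m = 22:30 UTC (rolling into the previous day, 31 March 2021).
1 September 2020 is a Tuesday, so the first Saturday is September 5 and the third is September 19.
1 March 2021 is a Monday, so the first Sunday is March 7 and the fourth is March 28.
At the standard offset (UTC−02:00), 22:30 UTC − 2h = 20:30 Keseth standard time.
The standard-time date in Keseth, March 31, 2021, does not fall between 19 September 2020 and 28 March 2021, so daylight saving is not in effect and Keseth is at UTC−02:00.
22:30 UTC − 2h = 20:30 Keseth.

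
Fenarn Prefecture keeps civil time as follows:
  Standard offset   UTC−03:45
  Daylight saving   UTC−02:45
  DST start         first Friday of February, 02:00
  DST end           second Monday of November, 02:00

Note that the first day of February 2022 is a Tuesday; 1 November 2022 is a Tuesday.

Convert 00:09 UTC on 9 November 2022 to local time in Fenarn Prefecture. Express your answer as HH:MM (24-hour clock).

1 February 2022 is a Tuesday, so the first Friday is February 4.
1 November 2022 is a Tuesday, so the first Monday is November 7 and the second is November 14.
At the standard offset (UTC−03:45), 00:09 UTC − 3h45m = 20:24 Fenarn Prefecture standard time (rolling into the previous day, 8 November 2022).
The standard-time date in Fenarn Prefecture, 8 November 2022, falls between 4 February and 14 November, so daylight saving is in effect and Fenarn Prefecture is at UTC−02:45.
00:09 UTC − 2h45m = 21:24 local (rolling into the previous day, 8 November 2022).

21:24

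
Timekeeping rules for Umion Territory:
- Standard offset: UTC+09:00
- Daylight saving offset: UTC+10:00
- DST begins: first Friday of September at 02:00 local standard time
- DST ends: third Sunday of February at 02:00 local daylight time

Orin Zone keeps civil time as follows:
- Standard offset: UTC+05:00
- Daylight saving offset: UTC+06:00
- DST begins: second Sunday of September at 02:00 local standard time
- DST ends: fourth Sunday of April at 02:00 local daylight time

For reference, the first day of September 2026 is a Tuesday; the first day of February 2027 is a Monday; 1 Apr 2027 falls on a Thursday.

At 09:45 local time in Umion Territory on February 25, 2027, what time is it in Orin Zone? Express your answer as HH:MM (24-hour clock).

06:45

1 September 2026 is a Tuesday, so the first Friday is September 4.
1 February 2027 is a Monday, so the first Sunday is February 7 and the third is February 21.
February 25, 2027 does not fall between 4 September 2026 and 21 February 2027, so daylight saving is not in effect and Umion Territory is at UTC+09:00.
09:45 Umion Territory − 9h = 00:45 UTC.
1 September 2026 is a Tuesday, so the first Sunday is September 6 and the second is September 13.
1 April 2027 is a Thursday, so the first Sunday is April 4 and the fourth is April 25.
At the standard offset (UTC+05:00), 00:45 UTC + 5h = 05:45 Orin Zone standard time.
The standard-time date in Orin Zone, February 25, 2027, lies within the daylight-saving period (13 September 2026 – 25 April 2027), so Orin Zone is on daylight time, UTC+06:00.
00:45 UTC + 6h = 06:45 Orin Zone.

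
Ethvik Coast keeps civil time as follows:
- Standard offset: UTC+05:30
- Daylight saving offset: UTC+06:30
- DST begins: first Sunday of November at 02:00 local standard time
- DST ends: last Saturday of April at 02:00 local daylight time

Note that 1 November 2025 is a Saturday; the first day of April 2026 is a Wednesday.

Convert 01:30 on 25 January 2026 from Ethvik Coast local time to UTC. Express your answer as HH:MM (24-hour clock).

19:00

1 November 2025 is a Saturday, so the first Sunday is November 2.
1 April 2026 is a Wednesday, so Saturdays fall on 4, 11, 18, 25; the last is April 25.
Daylight saving runs 2 November 2025 – 25 April 2026; 25 January 2026 is inside that window, so Ethvik Coast is at UTC+06:30.
01:30 local − 6h30m = 19:00 UTC (rolling into the previous day, 24 January 2026).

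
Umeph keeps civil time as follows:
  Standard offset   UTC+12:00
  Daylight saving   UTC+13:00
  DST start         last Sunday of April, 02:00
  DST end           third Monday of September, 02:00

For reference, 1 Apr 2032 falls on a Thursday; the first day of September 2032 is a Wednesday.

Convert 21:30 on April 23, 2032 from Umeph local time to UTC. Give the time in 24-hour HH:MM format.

09:30

1 April 2032 is a Thursday, so Sundays fall on 4, 11, 18, 25; the last is April 25.
1 September 2032 is a Wednesday, so the first Monday is September 6 and the third is September 20.
Daylight saving runs 25 April – 20 September; April 23, 2032 is outside that window, so Umeph is on standard time at UTC+12:00.
21:30 local − 12h = 09:30 UTC.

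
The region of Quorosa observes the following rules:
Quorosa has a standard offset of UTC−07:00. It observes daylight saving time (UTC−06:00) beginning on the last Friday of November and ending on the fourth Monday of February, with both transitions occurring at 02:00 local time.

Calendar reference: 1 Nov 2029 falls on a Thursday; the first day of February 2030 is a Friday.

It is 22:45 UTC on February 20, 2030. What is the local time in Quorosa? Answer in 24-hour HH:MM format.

16:45

1 November 2029 is a Thursday, so Fridays fall on 2, 9, 16, 23, 30; the last is November 30.
1 February 2030 is a Friday, so the first Monday is February 4 and the fourth is February 25.
At the standard offset (UTC−07:00), 22:45 UTC − 7h = 15:45 Quorosa standard time.
The standard-time date in Quorosa, February 20, 2030, lies within the daylight-saving period (30 November 2029 – 25 February 2030), so Quorosa is on daylight time, UTC−06:00.
22:45 UTC − 6h = 16:45 local.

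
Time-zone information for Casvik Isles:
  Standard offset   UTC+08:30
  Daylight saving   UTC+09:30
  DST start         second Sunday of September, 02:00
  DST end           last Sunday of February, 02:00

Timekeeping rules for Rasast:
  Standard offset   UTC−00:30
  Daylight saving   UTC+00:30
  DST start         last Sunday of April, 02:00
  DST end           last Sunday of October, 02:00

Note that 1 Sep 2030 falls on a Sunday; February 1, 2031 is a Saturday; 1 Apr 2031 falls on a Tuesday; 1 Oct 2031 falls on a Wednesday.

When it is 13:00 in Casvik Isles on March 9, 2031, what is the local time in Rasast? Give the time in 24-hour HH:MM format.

1 September 2030 is a Sunday, so the first Sunday is September 1 and the second is September 8.
1 February 2031 is a Saturday, so Sundays fall on 2, 9, 16, 23; the last is February 23.
March 9, 2031 is outside the daylight-saving period (8 September 2030 – 23 February 2031), so Casvik Isles is on standard time, UTC+08:30.
13:00 Casvik Isles − 8h30m = 04:30 UTC.
1 April 2031 is a Tuesday, so Sundays fall on 6, 13, 20, 27; the last is April 27.
1 October 2031 is a Wednesday, so Sundays fall on 5, 12, 19, 26; the last is October 26.
At the standard offset (UTC−00:30), 04:30 UTC − 0h30m = 04:00 Rasast standard time.
Daylight saving runs 27 April – 26 October; the standard-time date in Rasast, March 9, 2031, is outside that window, so Rasast is on standard time at UTC−00:30.
04:30 UTC − 0h30m = 04:00 Rasast.

04:00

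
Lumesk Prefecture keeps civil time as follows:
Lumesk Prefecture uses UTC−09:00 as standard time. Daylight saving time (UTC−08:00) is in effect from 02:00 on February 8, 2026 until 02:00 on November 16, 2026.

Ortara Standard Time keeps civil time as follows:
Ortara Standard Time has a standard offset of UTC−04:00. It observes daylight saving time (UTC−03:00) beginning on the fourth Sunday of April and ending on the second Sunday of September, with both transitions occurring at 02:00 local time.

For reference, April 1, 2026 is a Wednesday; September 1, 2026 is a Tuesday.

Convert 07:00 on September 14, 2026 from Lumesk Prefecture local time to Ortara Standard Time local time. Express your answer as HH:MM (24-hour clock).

11:00

September 14, 2026 falls between 8 February and 16 November, so daylight saving is in effect and Lumesk Prefecture is at UTC−08:00.
07:00 Lumesk Prefecture + 8h = 15:00 UTC.
1 April 2026 is a Wednesday, so the first Sunday is April 5 and the fourth is April 26.
1 September 2026 is a Tuesday, so the first Sunday is September 6 and the second is September 13.
At the standard offset (UTC−04:00), 15:00 UTC − 4h = 11:00 Ortara Standard Time standard time.
The standard-time date in Ortara Standard Time, September 14, 2026, is outside the daylight-saving period (26 April – 13 September), so Ortara Standard Time is on standard time, UTC−04:00.
15:00 UTC − 4h = 11:00 Ortara Standard Time.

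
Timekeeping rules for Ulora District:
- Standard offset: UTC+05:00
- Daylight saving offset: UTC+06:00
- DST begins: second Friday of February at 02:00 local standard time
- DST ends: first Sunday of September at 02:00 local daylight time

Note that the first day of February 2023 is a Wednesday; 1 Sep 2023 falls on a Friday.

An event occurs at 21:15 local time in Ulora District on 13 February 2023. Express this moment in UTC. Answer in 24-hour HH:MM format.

1 February 2023 is a Wednesday, so the first Friday is February 3 and the second is February 10.
1 September 2023 is a Friday, so the first Sunday is September 3.
Daylight saving runs 10 February – 3 September; 13 February 2023 is inside that window, so Ulora District is at UTC+06:00.
21:15 local − 6h = 15:15 UTC.

15:15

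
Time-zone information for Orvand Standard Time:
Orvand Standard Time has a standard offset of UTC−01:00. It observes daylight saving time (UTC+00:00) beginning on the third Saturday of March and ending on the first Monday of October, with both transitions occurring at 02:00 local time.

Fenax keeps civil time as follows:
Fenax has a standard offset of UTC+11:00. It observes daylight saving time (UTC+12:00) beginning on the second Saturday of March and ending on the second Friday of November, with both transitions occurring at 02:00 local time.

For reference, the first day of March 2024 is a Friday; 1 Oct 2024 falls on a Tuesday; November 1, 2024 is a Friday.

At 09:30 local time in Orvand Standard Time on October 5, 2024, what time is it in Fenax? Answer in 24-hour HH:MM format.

1 March 2024 is a Friday, so the first Saturday is March 2 and the third is March 16.
1 October 2024 is a Tuesday, so the first Monday is October 7.
Daylight saving runs 16 March – 7 October; October 5, 2024 is inside that window, so Orvand Standard Time is at UTC+00:00.
09:30 Orvand Standard Time − 0h = 09:30 UTC.
1 March 2024 is a Friday, so the first Saturday is March 2 and the second is March 9.
1 November 2024 is a Friday, so the first Friday is November 1 and the second is November 8.
At the standard offset (UTC+11:00), 09:30 UTC + 11h = 20:30 Fenax standard time.
Daylight saving runs 9 March – 8 November; the standard-time date in Fenax, October 5, 2024, is inside that window, so Fenax is at UTC+12:00.
09:30 UTC + 12h = 21:30 Fenax.

21:30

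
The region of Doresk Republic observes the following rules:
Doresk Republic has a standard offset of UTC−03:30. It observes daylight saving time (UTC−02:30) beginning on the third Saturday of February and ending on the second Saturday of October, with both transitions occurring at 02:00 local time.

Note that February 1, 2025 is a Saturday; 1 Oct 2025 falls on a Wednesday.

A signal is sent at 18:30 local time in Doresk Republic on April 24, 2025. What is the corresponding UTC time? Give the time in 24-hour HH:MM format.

1 February 2025 is a Saturday, so the first Saturday is February 1 and the third is February 15.
1 October 2025 is a Wednesday, so the first Saturday is October 4 and the second is October 11.
April 24, 2025 lies within the daylight-saving period (15 February – 11 October), so Doresk Republic is on daylight time, UTC−02:30.
18:30 local + 2h30m = 21:00 UTC.

21:00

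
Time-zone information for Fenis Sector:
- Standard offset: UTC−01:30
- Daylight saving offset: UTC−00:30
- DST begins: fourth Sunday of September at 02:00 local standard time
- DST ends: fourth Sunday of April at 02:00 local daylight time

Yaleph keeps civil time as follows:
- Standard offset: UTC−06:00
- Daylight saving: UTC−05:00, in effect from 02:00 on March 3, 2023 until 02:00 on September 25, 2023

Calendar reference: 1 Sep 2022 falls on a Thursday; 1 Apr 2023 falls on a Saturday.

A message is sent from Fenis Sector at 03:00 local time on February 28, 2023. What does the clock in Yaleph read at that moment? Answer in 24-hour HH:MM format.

1 September 2022 is a Thursday, so the first Sunday is September 4 and the fourth is September 25.
1 April 2023 is a Saturday, so the first Sunday is April 2 and the fourth is April 23.
February 28, 2023 falls between 25 September 2022 and 23 April 2023, so daylight saving is in effect and Fenis Sector is at UTC−00:30.
03:00 Fenis Sector + 0h30m = 03:30 UTC.
At the standard offset (UTC−06:00), 03:30 UTC − 6h = 21:30 Yaleph standard time (rolling into the previous day, 27 February 2023).
Daylight saving runs 3 March – 25 September; the standard-time date in Yaleph, February 27, 2023, is outside that window, so Yaleph is on standard time at UTC−06:00.
03:30 UTC − 6h = 21:30 Yaleph (rolling into the previous day, 27 February 2023).

21:30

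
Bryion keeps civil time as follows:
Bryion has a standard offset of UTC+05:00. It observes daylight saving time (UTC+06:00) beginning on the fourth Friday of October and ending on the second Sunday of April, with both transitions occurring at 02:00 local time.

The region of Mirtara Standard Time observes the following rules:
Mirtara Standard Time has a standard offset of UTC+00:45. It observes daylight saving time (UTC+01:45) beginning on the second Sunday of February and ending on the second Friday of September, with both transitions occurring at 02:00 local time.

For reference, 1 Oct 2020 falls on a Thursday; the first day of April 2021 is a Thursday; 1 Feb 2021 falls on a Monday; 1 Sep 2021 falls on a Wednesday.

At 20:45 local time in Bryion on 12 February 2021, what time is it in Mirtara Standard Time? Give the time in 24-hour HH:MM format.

1 October 2020 is a Thursday, so the first Friday is October 2 and the fourth is October 23.
1 April 2021 is a Thursday, so the first Sunday is April 4 and the second is April 11.
Daylight saving runs 23 October 2020 – 11 April 2021; 12 February 2021 is inside that window, so Bryion is at UTC+06:00.
20:45 Bryion − 6h = 14:45 UTC.
1 February 2021 is a Monday, so the first Sunday is February 7 and the second is February 14.
1 September 2021 is a Wednesday, so the first Friday is September 3 and the second is September 10.
At the standard offset (UTC+00:45), 14:45 UTC + 0h45m = 15:30 Mirtara Standard Time standard time.
The standard-time date in Mirtara Standard Time, 12 February 2021, does not fall between 14 February and 10 September, so daylight saving is not in effect and Mirtara Standard Time is at UTC+00:45.
14:45 UTC + 0h45m = 15:30 Mirtara Standard Time.

15:30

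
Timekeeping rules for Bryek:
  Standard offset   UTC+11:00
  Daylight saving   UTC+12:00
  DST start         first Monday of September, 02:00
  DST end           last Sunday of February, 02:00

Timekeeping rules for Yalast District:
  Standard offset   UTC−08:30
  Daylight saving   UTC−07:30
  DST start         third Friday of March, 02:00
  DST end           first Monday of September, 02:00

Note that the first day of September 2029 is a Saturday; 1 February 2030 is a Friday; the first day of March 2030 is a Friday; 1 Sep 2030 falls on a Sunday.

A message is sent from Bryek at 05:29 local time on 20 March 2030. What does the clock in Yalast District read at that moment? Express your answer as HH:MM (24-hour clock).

10:59

1 September 2029 is a Saturday, so the first Monday is September 3.
1 February 2030 is a Friday, so Sundays fall on 3, 10, 17, 24; the last is February 24.
20 March 2030 is outside the daylight-saving period (3 September 2029 – 24 February 2030), so Bryek is on standard time, UTC+11:00.
05:29 Bryek − 11h = 18:29 UTC (rolling into the previous day, 19 March 2030).
1 March 2030 is a Friday, so the first Friday is March 1 and the third is March 15.
1 September 2030 is a Sunday, so the first Monday is September 2.
At the standard offset (UTC−08:30), 18:29 UTC − 8h30m = 09:59 Yalast District standard time.
The standard-time date in Yalast District, 19 March 2030, falls between 15 March and 2 September, so daylight saving is in effect and Yalast District is at UTC−07:30.
18:29 UTC − 7h30m = 10:59 Yalast District.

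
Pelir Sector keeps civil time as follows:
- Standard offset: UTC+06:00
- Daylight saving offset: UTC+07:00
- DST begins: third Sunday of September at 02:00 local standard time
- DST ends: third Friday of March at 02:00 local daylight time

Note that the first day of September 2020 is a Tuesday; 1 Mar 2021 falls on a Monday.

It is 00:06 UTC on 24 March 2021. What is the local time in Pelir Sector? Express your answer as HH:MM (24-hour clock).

1 September 2020 is a Tuesday, so the first Sunday is September 6 and the third is September 20.
1 March 2021 is a Monday, so the first Friday is March 5 and the third is March 19.
At the standard offset (UTC+06:00), 00:06 UTC + 6h = 06:06 Pelir Sector standard time.
The standard-time date in Pelir Sector, 24 March 2021, is outside the daylight-saving period (20 September 2020 – 19 March 2021), so Pelir Sector is on standard time, UTC+06:00.
00:06 UTC + 6h = 06:06 local.

06:06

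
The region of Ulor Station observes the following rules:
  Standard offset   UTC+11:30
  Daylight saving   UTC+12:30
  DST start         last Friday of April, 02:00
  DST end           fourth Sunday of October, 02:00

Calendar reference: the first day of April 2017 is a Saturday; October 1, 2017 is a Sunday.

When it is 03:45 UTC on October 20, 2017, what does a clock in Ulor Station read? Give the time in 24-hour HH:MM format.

1 April 2017 is a Saturday, so Fridays fall on 7, 14, 21, 28; the last is April 28.
1 October 2017 is a Sunday, so the first Sunday is October 1 and the fourth is October 22.
At the standard offset (UTC+11:30), 03:45 UTC + 11h30m = 15:15 Ulor Station standard time.
The standard-time date in Ulor Station, October 20, 2017, falls between 28 April and 22 October, so daylight saving is in effect and Ulor Station is at UTC+12:30.
03:45 UTC + 12h30m = 16:15 local.

16:15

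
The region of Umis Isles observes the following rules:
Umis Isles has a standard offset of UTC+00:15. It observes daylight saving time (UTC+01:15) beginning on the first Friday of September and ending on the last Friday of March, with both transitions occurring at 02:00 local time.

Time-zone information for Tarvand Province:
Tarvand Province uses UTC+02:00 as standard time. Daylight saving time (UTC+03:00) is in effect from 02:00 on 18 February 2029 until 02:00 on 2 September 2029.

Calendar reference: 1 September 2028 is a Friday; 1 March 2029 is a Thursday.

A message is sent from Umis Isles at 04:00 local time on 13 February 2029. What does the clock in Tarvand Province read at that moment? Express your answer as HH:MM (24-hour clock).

1 September 2028 is a Friday, so the first Friday is September 1.
1 March 2029 is a Thursday, so Fridays fall on 2, 9, 16, 23, 30; the last is March 30.
Daylight saving runs 1 September 2028 – 30 March 2029; 13 February 2029 is inside that window, so Umis Isles is at UTC+01:15.
04:00 Umis Isles − 1h15m = 02:45 UTC.
At the standard offset (UTC+02:00), 02:45 UTC + 2h = 04:45 Tarvand Province standard time.
The standard-time date in Tarvand Province, 13 February 2029, is outside the daylight-saving period (18 February – 2 September), so Tarvand Province is on standard time, UTC+02:00.
02:45 UTC + 2h = 04:45 Tarvand Province.

04:45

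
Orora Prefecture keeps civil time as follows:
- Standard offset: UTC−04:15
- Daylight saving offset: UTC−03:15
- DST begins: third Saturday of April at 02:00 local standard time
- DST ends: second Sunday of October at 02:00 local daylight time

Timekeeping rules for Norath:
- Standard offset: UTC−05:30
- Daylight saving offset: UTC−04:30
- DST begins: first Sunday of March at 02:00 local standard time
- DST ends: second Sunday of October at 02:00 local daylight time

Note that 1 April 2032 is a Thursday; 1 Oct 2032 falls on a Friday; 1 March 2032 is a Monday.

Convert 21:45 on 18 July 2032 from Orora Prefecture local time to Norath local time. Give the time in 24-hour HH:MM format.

1 April 2032 is a Thursday, so the first Saturday is April 3 and the third is April 17.
1 October 2032 is a Friday, so the first Sunday is October 3 and the second is October 10.
18 July 2032 lies within the daylight-saving period (17 April – 10 October), so Orora Prefecture is on daylight time, UTC−03:15.
21:45 Orora Prefecture + 3h15m = 01:00 UTC (rolling into the next day, 19 July 2032).
1 March 2032 is a Monday, so the first Sunday is March 7.
1 October 2032 is a Friday, so the first Sunday is October 3 and the second is October 10.
At the standard offset (UTC−05:30), 01:00 UTC − 5h30m = 19:30 Norath standard time (rolling into the previous day, 18 July 2032).
The standard-time date in Norath, 18 July 2032, falls between 7 March and 10 October, so daylight saving is in effect and Norath is at UTC−04:30.
01:00 UTC − 4h30m = 20:30 Norath (rolling into the previous day, 18 July 2032).

20:30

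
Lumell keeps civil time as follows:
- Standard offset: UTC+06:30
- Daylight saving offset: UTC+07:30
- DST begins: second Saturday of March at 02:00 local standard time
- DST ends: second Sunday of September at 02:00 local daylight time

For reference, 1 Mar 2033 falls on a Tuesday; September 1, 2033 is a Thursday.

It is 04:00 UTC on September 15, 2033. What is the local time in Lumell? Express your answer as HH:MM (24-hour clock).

10:30

1 March 2033 is a Tuesday, so the first Saturday is March 5 and the second is March 12.
1 September 2033 is a Thursday, so the first Sunday is September 4 and the second is September 11.
At the standard offset (UTC+06:30), 04:00 UTC + 6h30m = 10:30 Lumell standard time.
Daylight saving runs 12 March – 11 September; the standard-time date in Lumell, September 15, 2033, is outside that window, so Lumell is on standard time at UTC+06:30.
04:00 UTC + 6h30m = 10:30 local.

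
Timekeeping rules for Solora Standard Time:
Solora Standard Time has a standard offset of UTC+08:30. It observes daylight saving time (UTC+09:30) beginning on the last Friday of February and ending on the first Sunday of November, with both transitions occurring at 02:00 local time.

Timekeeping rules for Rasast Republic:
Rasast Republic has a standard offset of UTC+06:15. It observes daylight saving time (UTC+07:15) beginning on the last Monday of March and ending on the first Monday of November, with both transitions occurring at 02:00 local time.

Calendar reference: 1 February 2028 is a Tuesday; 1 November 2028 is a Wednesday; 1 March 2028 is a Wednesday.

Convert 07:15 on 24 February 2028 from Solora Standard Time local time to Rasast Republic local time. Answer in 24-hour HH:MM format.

1 February 2028 is a Tuesday, so Fridays fall on 4, 11, 18, 25; the last is February 25.
1 November 2028 is a Wednesday, so the first Sunday is November 5.
Daylight saving runs 25 February – 5 November; 24 February 2028 is outside that window, so Solora Standard Time is on standard time at UTC+08:30.
07:15 Solora Standard Time − 8h30m = 22:45 UTC (rolling into the previous day, 23 February 2028).
1 March 2028 is a Wednesday, so Mondays fall on 6, 13, 20, 27; the last is March 27.
1 November 2028 is a Wednesday, so the first Monday is November 6.
At the standard offset (UTC+06:15), 22:45 UTC + 6h15m = 05:00 Rasast Republic standard time (rolling into the next day, 24 February 2028).
Daylight saving runs 27 March – 6 November; the standard-time date in Rasast Republic, 24 February 2028, is outside that window, so Rasast Republic is on standard time at UTC+06:15.
22:45 UTC + 6h15m = 05:00 Rasast Republic (rolling into the next day, 24 February 2028).

05:00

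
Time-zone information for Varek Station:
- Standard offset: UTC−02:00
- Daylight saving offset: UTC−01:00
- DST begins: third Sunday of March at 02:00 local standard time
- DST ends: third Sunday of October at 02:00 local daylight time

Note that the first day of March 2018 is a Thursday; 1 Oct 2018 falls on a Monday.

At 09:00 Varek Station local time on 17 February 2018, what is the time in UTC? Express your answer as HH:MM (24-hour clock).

11:00

1 March 2018 is a Thursday, so the first Sunday is March 4 and the third is March 18.
1 October 2018 is a Monday, so the first Sunday is October 7 and the third is October 21.
17 February 2018 does not fall between 18 March and 21 October, so daylight saving is not in effect and Varek Station is at UTC−02:00.
09:00 local + 2h = 11:00 UTC.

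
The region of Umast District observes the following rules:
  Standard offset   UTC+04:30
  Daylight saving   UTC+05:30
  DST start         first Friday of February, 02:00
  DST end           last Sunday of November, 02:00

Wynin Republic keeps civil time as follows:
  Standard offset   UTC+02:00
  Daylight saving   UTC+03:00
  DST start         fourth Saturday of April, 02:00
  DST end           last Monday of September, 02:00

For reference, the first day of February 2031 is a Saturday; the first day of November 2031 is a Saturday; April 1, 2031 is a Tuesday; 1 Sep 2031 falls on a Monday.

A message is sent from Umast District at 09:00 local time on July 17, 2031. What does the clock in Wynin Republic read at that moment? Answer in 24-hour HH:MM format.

06:30

1 February 2031 is a Saturday, so the first Friday is February 7.
1 November 2031 is a Saturday, so Sundays fall on 2, 9, 16, 23, 30; the last is November 30.
July 17, 2031 lies within the daylight-saving period (7 February – 30 November), so Umast District is on daylight time, UTC+05:30.
09:00 Umast District − 5h30m = 03:30 UTC.
1 April 2031 is a Tuesday, so the first Saturday is April 5 and the fourth is April 26.
1 September 2031 is a Monday, so Mondays fall on 1, 8, 15, 22, 29; the last is September 29.
At the standard offset (UTC+02:00), 03:30 UTC + 2h = 05:30 Wynin Republic standard time.
The standard-time date in Wynin Republic, July 17, 2031, lies within the daylight-saving period (26 April – 29 September), so Wynin Republic is on daylight time, UTC+03:00.
03:30 UTC + 3h = 06:30 Wynin Republic.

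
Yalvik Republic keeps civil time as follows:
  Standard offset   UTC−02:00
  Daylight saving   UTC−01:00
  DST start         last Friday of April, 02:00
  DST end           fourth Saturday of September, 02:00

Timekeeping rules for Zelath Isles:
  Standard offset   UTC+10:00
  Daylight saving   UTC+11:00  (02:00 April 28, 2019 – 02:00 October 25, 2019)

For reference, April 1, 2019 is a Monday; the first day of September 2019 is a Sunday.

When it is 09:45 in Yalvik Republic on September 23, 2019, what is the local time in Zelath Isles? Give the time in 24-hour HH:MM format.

1 April 2019 is a Monday, so Fridays fall on 5, 12, 19, 26; the last is April 26.
1 September 2019 is a Sunday, so the first Saturday is September 7 and the fourth is September 28.
September 23, 2019 lies within the daylight-saving period (26 April – 28 September), so Yalvik Republic is on daylight time, UTC−01:00.
09:45 Yalvik Republic + 1h = 10:45 UTC.
At the standard offset (UTC+10:00), 10:45 UTC + 10h = 20:45 Zelath Isles standard time.
Daylight saving runs 28 April – 25 October; the standard-time date in Zelath Isles, September 23, 2019, is inside that window, so Zelath Isles is at UTC+11:00.
10:45 UTC + 11h = 21:45 Zelath Isles.

21:45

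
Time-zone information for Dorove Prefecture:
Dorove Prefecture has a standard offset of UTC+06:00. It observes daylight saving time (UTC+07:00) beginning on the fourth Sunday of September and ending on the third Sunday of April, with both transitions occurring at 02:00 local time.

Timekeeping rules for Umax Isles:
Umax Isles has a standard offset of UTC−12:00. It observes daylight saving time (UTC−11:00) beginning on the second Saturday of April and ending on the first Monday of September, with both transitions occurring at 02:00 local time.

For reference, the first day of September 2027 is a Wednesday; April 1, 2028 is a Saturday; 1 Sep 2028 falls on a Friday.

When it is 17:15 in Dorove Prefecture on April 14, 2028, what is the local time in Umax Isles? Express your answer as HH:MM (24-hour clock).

1 September 2027 is a Wednesday, so the first Sunday is September 5 and the fourth is September 26.
1 April 2028 is a Saturday, so the first Sunday is April 2 and the third is April 16.
April 14, 2028 lies within the daylight-saving period (26 September 2027 – 16 April 2028), so Dorove Prefecture is on daylight time, UTC+07:00.
17:15 Dorove Prefecture − 7h = 10:15 UTC.
1 April 2028 is a Saturday, so the first Saturday is April 1 and the second is April 8.
1 September 2028 is a Friday, so the first Monday is September 4.
At the standard offset (UTC−12:00), 10:15 UTC − 12h = 22:15 Umax Isles standard time (rolling into the previous day, 13 April 2028).
The standard-time date in Umax Isles, April 13, 2028, falls between 8 April and 4 September, so daylight saving is in effect and Umax Isles is at UTC−11:00.
10:15 UTC − 11h = 23:15 Umax Isles (rolling into the previous day, 13 April 2028).

23:15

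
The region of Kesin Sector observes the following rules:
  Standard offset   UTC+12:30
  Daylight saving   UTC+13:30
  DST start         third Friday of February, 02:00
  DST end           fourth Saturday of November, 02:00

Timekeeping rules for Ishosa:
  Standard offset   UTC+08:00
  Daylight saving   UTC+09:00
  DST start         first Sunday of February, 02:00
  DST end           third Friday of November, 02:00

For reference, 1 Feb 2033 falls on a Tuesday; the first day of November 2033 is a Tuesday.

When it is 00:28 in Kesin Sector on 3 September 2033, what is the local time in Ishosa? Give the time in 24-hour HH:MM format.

1 February 2033 is a Tuesday, so the first Friday is February 4 and the third is February 18.
1 November 2033 is a Tuesday, so the first Saturday is November 5 and the fourth is November 26.
Daylight saving runs 18 February – 26 November; 3 September 2033 is inside that window, so Kesin Sector is at UTC+13:30.
00:28 Kesin Sector − 13h30m = 10:58 UTC (rolling into the previous day, 2 September 2033).
1 February 2033 is a Tuesday, so the first Sunday is February 6.
1 November 2033 is a Tuesday, so the first Friday is November 4 and the third is November 18.
At the standard offset (UTC+08:00), 10:58 UTC + 8h = 18:58 Ishosa standard time.
Daylight saving runs 6 February – 18 November; the standard-time date in Ishosa, 2 September 2033, is inside that window, so Ishosa is at UTC+09:00.
10:58 UTC + 9h = 19:58 Ishosa.

19:58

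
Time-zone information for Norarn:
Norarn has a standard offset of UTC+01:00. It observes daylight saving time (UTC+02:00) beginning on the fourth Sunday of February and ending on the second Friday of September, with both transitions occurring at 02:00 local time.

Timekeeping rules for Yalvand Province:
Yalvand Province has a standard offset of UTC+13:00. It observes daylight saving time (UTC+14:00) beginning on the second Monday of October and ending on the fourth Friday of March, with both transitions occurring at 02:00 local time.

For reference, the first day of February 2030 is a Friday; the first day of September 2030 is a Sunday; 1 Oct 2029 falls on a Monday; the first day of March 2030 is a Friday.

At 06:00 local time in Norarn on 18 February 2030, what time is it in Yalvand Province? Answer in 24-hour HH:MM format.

19:00

1 February 2030 is a Friday, so the first Sunday is February 3 and the fourth is February 24.
1 September 2030 is a Sunday, so the first Friday is September 6 and the second is September 13.
18 February 2030 is outside the daylight-saving period (24 February – 13 September), so Norarn is on standard time, UTC+01:00.
06:00 Norarn − 1h = 05:00 UTC.
1 October 2029 is a Monday, so the first Monday is October 1 and the second is October 8.
1 March 2030 is a Friday, so the first Friday is March 1 and the fourth is March 22.
At the standard offset (UTC+13:00), 05:00 UTC + 13h = 18:00 Yalvand Province standard time.
Daylight saving runs 8 October 2029 – 22 March 2030; the standard-time date in Yalvand Province, 18 February 2030, is inside that window, so Yalvand Province is at UTC+14:00.
05:00 UTC + 14h = 19:00 Yalvand Province.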